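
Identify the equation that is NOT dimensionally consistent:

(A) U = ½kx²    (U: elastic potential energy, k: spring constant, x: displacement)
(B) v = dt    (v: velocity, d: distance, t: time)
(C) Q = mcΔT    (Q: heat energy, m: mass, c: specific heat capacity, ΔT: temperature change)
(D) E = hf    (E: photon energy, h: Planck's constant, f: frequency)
(B) v = dt

The equation (B) v = dt is dimensionally incorrect.

LHS (v): [L T^-1]
RHS (dt): [L T] ✗

The dimensions do not match. The other three equations balance.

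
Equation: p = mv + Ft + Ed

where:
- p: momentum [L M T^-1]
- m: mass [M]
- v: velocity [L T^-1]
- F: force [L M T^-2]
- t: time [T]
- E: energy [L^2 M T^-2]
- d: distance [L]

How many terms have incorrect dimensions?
1

LHS p: [L M T^-1]
- mv: [L M T^-1] ✓
- Ft: [L M T^-1] ✓
- Ed: [L^3 M T^-2] ✗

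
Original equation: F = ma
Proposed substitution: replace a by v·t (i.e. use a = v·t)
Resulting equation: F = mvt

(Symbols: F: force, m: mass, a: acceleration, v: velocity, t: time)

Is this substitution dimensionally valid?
No

[a] = [L T^-2] and [v·t] = [L]. These differ, so the substitution replaces a quantity by one of different dimensions and the result F = mvt has LHS [L M T^-2] vs RHS [L M] — inconsistent.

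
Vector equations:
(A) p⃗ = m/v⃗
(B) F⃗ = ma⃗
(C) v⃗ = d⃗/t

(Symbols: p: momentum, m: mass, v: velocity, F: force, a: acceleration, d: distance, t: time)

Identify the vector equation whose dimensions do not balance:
(A) p⃗ = m/v⃗

(A) p⃗ = m/v⃗: LHS [L M T^-1], RHS [L^-1 M T] ✗ — momentum is mass times velocity; should be mv⃗ (and division by a vector is undefined)
(B) F⃗ = ma⃗: LHS [L M T^-2], RHS [L M T^-2] ✓ — Force and acceleration are vectors, mass is a scalar
(C) v⃗ = d⃗/t: LHS [L T^-1], RHS [L T^-1] ✓ — displacement (vector) divided by time (scalar)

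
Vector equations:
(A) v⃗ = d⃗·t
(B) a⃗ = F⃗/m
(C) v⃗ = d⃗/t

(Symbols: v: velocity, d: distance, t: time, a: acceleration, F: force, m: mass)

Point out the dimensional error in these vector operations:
(A) v⃗ = d⃗·t

(A) v⃗ = d⃗·t: LHS [L T^-1], RHS [L T] ✗ — velocity is displacement per time; should be d⃗/t
(B) a⃗ = F⃗/m: LHS [L T^-2], RHS [L T^-2] ✓ — force (vector) divided by mass (scalar)
(C) v⃗ = d⃗/t: LHS [L T^-1], RHS [L T^-1] ✓ — displacement (vector) divided by time (scalar)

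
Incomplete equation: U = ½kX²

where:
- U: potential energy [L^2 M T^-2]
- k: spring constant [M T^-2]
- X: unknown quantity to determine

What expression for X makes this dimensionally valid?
X = x (displacement), dimensions [L]

U has dimensions [L^2 M T^-2]; the rest of the RHS (½k) has dimensions [M T^-2].
So X² must have dimensions [L^2], i.e. X has dimensions [L] — X = x (displacement).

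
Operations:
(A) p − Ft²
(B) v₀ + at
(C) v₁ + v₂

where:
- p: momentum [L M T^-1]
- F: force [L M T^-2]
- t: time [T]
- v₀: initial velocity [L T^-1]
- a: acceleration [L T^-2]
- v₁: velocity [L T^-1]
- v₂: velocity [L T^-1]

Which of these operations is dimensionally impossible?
(A) p − Ft²

(A) p − Ft²: p [L M T^-1] and Ft² [L M] — different dimensions cannot be added/subtracted ✗
(B) v₀ + at: v₀ [L T^-1] and at [L T^-1] — same dimensions ✓
(C) v₁ + v₂: v₁ [L T^-1] and v₂ [L T^-1] — same dimensions ✓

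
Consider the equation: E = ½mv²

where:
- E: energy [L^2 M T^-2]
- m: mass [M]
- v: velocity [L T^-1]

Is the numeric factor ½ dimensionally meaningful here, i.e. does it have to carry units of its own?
No

E has dimensions [L^2 M T^-2] and mv² already has dimensions [L^2 M T^-2], so the equation balances without ½ contributing any dimensions. ½ is a pure (dimensionless) number; changing or removing it would not affect dimensional consistency.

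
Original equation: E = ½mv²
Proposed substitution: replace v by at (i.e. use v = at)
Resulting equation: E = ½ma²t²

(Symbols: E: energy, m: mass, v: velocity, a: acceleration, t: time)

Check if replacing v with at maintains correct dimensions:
Yes

[v] = [L T^-1] and [at] = [L T^-1]. These match, so the substitution replaces a quantity by one of the same dimensions and the result E = ½ma²t² has LHS [L^2 M T^-2] vs RHS [L^2 M T^-2] — still consistent.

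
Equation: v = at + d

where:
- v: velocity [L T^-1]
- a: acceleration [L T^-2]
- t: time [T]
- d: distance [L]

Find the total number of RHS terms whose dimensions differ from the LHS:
1

LHS v: [L T^-1]
- at: [L T^-1] ✓
- d: [L] ✗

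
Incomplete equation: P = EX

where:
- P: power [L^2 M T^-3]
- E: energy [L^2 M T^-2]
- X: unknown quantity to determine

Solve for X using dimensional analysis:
X = f (inverse time / frequency (1/t)), dimensions [T^-1]

P has dimensions [L^2 M T^-3]; the rest of the RHS (E) has dimensions [L^2 M T^-2].
So X must have dimensions [T^-1] — X = f (inverse time / frequency (1/t)).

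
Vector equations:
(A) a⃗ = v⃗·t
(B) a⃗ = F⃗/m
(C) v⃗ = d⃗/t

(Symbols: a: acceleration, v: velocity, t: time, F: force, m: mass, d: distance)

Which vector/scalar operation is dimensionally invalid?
(A) a⃗ = v⃗·t

(A) a⃗ = v⃗·t: LHS [L T^-2], RHS [L] ✗ — acceleration is velocity per time; should be v⃗/t
(B) a⃗ = F⃗/m: LHS [L T^-2], RHS [L T^-2] ✓ — force (vector) divided by mass (scalar)
(C) v⃗ = d⃗/t: LHS [L T^-1], RHS [L T^-1] ✓ — displacement (vector) divided by time (scalar)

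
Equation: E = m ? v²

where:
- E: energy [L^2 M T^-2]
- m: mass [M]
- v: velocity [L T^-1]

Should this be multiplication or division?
multiplication (×): E = m × v²

E [L^2 M T^-2]; m [M]; v² [L^2 T^-2].
m × v² → [L^2 M T^-2] ✓
m ÷ v² → [L^-2 M T^2] ✗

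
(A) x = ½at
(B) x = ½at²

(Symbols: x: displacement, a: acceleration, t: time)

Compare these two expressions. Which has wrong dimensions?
(A)

(A) x = ½at: LHS [L], RHS [L T^-1] ✗
(B) x = ½at²: LHS [L], RHS [L] ✓

Expression (A) x = ½at is dimensionally incorrect.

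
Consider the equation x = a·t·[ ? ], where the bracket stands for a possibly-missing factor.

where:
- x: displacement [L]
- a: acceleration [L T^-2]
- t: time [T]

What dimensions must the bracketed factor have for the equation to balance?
[T] — time (e.g. t)

x has dimensions [L]; a·t has dimensions [L T^-1].
The bracketed factor must supply [L] / [L T^-1] = [T].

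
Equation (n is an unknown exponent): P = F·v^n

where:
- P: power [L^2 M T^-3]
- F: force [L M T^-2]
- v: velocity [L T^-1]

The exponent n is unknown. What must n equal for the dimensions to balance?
n = 1

P has dimensions [L^2 M T^-3]; v has dimensions [L T^-1].
The rest of the RHS has dimensions [L M T^-2], so v^n must supply [L T^-1].
With n = 1: F·v^1 has dimensions [L^2 M T^-3], matching the LHS ✓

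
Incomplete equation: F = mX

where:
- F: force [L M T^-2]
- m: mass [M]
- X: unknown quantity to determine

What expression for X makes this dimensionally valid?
X = a (acceleration), dimensions [L T^-2]

F has dimensions [L M T^-2]; the rest of the RHS (m) has dimensions [M].
So X must have dimensions [L T^-2] — X = a (acceleration).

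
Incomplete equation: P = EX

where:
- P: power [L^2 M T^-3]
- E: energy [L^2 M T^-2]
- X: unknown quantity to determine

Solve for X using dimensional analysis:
X = f (inverse time / frequency (1/t)), dimensions [T^-1]

P has dimensions [L^2 M T^-3]; the rest of the RHS (E) has dimensions [L^2 M T^-2].
So X must have dimensions [T^-1] — X = f (inverse time / frequency (1/t)).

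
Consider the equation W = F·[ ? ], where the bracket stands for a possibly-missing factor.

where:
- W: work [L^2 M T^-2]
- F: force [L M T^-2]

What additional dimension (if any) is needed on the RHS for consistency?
[L] — length (e.g. a distance d)

W has dimensions [L^2 M T^-2]; F has dimensions [L M T^-2].
The bracketed factor must supply [L^2 M T^-2] / [L M T^-2] = [L].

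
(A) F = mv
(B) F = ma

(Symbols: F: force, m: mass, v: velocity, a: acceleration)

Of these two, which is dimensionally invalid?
(A)

(A) F = mv: LHS [L M T^-2], RHS [L M T^-1] ✗
(B) F = ma: LHS [L M T^-2], RHS [L M T^-2] ✓

Expression (A) F = mv is dimensionally incorrect.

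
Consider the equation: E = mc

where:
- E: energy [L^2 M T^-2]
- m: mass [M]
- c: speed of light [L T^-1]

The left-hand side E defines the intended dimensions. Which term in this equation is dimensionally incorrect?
The right-hand side term mc

E has dimensions [L^2 M T^-2], but mc has dimensions [L M T^-1], so the term mc is dimensionally wrong for E.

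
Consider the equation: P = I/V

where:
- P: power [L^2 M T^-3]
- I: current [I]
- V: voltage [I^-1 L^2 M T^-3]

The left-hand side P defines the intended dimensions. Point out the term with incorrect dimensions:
The right-hand side term I/V

P has dimensions [L^2 M T^-3], but I/V has dimensions [I^2 L^-2 M^-1 T^3], so the term I/V is dimensionally wrong for P.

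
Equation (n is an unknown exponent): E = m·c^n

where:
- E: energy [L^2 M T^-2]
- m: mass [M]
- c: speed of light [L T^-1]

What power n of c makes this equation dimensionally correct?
n = 2

E has dimensions [L^2 M T^-2]; c has dimensions [L T^-1].
The rest of the RHS has dimensions [M], so c^n must supply [L^2 T^-2].
With n = 2: m·c^2 has dimensions [L^2 M T^-2], matching the LHS ✓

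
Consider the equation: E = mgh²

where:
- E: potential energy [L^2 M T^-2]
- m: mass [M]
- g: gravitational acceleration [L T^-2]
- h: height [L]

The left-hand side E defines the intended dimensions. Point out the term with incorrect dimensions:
The right-hand side term mgh²

E has dimensions [L^2 M T^-2], but mgh² has dimensions [L^3 M T^-2], so the term mgh² is dimensionally wrong for E.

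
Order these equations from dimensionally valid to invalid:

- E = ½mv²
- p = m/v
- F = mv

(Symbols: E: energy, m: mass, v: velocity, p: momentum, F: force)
Dimensionally correct: E = ½mv²
Dimensionally incorrect: p = m/v, F = mv
Ordered (correct first, then incorrect): E = ½mv², p = m/v, F = mv

- E = ½mv²: LHS [L^2 M T^-2], RHS [L^2 M T^-2] → correct ✓
- p = m/v: LHS [L M T^-1], RHS [L^-1 M T] → incorrect ✗
- F = mv: LHS [L M T^-2], RHS [L M T^-1] → incorrect ✗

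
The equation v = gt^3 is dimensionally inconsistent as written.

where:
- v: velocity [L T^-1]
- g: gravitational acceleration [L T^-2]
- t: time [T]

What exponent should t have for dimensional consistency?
The exponent of t should be 1: v = gt

The LHS v has dimensions [L T^-1]; t has dimensions [T].
As written, the RHS gt^3 (exponent 3 on t) has dimensions [L T], which does not match.
With exponent 1, the RHS gt has dimensions [L T^-1], matching the LHS.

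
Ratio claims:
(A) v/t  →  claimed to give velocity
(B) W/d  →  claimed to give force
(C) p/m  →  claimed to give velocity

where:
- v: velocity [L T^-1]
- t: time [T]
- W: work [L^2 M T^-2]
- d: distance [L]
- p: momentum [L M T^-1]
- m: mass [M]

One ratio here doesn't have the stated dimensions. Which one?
(A) v/t does not give velocity

(A) v/t: [L T^-2] ≠ velocity [L T^-1] ✗
(B) W/d: [L M T^-2] = force [L M T^-2] ✓
(C) p/m: [L T^-1] = velocity [L T^-1] ✓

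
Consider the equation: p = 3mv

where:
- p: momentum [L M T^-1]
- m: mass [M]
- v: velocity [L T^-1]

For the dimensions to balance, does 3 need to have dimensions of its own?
No

p has dimensions [L M T^-1] and mv already has dimensions [L M T^-1], so the equation balances without 3 contributing any dimensions. 3 is a pure (dimensionless) number; changing or removing it would not affect dimensional consistency.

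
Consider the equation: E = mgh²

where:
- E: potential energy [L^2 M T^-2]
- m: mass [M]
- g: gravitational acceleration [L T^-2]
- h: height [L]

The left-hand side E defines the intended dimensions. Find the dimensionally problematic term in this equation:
The right-hand side term mgh²

E has dimensions [L^2 M T^-2], but mgh² has dimensions [L^3 M T^-2], so the term mgh² is dimensionally wrong for E.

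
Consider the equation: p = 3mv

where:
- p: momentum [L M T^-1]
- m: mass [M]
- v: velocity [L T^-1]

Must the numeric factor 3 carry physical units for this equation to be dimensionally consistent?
No

p has dimensions [L M T^-1] and mv already has dimensions [L M T^-1], so the equation balances without 3 contributing any dimensions. 3 is a pure (dimensionless) number; changing or removing it would not affect dimensional consistency.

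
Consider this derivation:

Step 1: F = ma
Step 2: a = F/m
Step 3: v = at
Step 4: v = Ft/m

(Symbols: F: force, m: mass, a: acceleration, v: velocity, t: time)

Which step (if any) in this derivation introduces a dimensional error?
No step introduces an error — all steps are dimensionally consistent.

Step 1: F = ma → LHS [L M T^-2], RHS [L M T^-2] ✓
Step 2: a = F/m → LHS [L T^-2], RHS [L T^-2] ✓
Step 3: v = at → LHS [L T^-1], RHS [L T^-1] ✓
Step 4: v = Ft/m → LHS [L T^-1], RHS [L T^-1] ✓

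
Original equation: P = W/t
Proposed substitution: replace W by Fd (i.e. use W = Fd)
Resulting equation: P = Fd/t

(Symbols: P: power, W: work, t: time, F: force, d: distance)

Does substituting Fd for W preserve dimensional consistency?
Yes

[W] = [L^2 M T^-2] and [Fd] = [L^2 M T^-2]. These match, so the substitution replaces a quantity by one of the same dimensions and the result P = Fd/t has LHS [L^2 M T^-3] vs RHS [L^2 M T^-3] — still consistent.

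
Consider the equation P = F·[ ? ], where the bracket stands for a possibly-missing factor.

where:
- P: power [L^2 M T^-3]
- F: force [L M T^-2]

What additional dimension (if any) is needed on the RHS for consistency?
[L T^-1] — velocity (e.g. v)

P has dimensions [L^2 M T^-3]; F has dimensions [L M T^-2].
The bracketed factor must supply [L^2 M T^-3] / [L M T^-2] = [L T^-1].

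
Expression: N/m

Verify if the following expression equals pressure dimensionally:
No

The expression N/m has dimensions [M T^-2], but pressure has dimensions [L^-1 M T^-2].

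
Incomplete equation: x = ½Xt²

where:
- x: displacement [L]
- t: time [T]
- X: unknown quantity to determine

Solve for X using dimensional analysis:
X = a (acceleration), dimensions [L T^-2]

x has dimensions [L]; the rest of the RHS (½ t²) has dimensions [T^2].
So X must have dimensions [L T^-2] — X = a (acceleration).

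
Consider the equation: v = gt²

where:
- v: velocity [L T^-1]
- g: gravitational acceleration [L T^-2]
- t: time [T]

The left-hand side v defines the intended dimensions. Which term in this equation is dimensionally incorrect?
The right-hand side term gt²

v has dimensions [L T^-1], but gt² has dimensions [L], so the term gt² is dimensionally wrong for v.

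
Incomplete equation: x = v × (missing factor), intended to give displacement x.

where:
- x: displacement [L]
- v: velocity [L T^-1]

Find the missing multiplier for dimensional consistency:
t (time), dimensions [T]

x has dimensions [L] and v has dimensions [L T^-1].
The missing factor must have dimensions [L] / [L T^-1] = [T], i.e. time (t).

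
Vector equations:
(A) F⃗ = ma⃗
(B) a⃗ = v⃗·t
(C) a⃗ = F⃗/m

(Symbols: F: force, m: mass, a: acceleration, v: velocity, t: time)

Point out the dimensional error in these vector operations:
(B) a⃗ = v⃗·t

(A) F⃗ = ma⃗: LHS [L M T^-2], RHS [L M T^-2] ✓ — Force and acceleration are vectors, mass is a scalar
(B) a⃗ = v⃗·t: LHS [L T^-2], RHS [L] ✗ — acceleration is velocity per time; should be v⃗/t
(C) a⃗ = F⃗/m: LHS [L T^-2], RHS [L T^-2] ✓ — force (vector) divided by mass (scalar)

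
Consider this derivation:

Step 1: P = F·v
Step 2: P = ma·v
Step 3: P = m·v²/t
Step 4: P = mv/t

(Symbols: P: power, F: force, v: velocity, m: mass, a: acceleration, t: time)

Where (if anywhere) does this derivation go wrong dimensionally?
Step 4

Step 1: P = F·v → LHS [L^2 M T^-3], RHS [L^2 M T^-3] ✓
Step 2: P = ma·v → LHS [L^2 M T^-3], RHS [L^2 M T^-3] ✓
Step 3: P = m·v²/t → LHS [L^2 M T^-3], RHS [L^2 M T^-3] ✓
Step 4: P = mv/t → LHS [L^2 M T^-3], RHS [L M T^-2] ✗

The first dimensional inconsistency appears in step 4: P = mv/t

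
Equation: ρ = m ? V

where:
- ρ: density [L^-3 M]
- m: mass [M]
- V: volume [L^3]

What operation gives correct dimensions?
division (÷): ρ = m ÷ V

ρ [L^-3 M]; m [M]; V [L^3].
m × V → [L^3 M] ✗
m ÷ V → [L^-3 M] ✓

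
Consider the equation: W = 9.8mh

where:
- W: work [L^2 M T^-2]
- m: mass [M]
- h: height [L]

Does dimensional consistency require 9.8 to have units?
Yes

W has dimensions [L^2 M T^-2], while mh alone has dimensions [L M]. For the equation to balance, the factor 9.8 must carry dimensions [L T^-2] — it is a dimensional constant (a numerical value of a physical quantity with its units suppressed), not a pure number.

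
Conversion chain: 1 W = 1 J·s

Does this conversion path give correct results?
The chain is incorrect (it contains an error).

Incorrect: Watt is J/s, not J·s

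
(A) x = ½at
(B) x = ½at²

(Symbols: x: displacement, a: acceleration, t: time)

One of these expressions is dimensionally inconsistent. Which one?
(A)

(A) x = ½at: LHS [L], RHS [L T^-1] ✗
(B) x = ½at²: LHS [L], RHS [L] ✓

Expression (A) x = ½at is dimensionally incorrect.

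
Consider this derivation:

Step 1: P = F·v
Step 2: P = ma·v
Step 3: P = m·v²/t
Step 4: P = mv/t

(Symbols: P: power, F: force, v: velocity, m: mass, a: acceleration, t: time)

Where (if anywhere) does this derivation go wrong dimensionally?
Step 4

Step 1: P = F·v → LHS [L^2 M T^-3], RHS [L^2 M T^-3] ✓
Step 2: P = ma·v → LHS [L^2 M T^-3], RHS [L^2 M T^-3] ✓
Step 3: P = m·v²/t → LHS [L^2 M T^-3], RHS [L^2 M T^-3] ✓
Step 4: P = mv/t → LHS [L^2 M T^-3], RHS [L M T^-2] ✗

The first dimensional inconsistency appears in step 4: P = mv/t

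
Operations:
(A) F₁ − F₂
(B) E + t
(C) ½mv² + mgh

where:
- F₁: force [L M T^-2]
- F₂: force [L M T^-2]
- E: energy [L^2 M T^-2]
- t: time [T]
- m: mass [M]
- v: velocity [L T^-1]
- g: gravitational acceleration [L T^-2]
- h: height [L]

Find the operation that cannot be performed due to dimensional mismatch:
(B) E + t

(A) F₁ − F₂: F₁ [L M T^-2] and F₂ [L M T^-2] — same dimensions ✓
(B) E + t: E [L^2 M T^-2] and t [T] — different dimensions cannot be added/subtracted ✗
(C) ½mv² + mgh: ½mv² [L^2 M T^-2] and mgh [L^2 M T^-2] — same dimensions ✓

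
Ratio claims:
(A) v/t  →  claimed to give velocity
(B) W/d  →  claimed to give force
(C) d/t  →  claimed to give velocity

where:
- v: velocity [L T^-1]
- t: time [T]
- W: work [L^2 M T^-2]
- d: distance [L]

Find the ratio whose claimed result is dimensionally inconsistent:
(A) v/t does not give velocity

(A) v/t: [L T^-2] ≠ velocity [L T^-1] ✗
(B) W/d: [L M T^-2] = force [L M T^-2] ✓
(C) d/t: [L T^-1] = velocity [L T^-1] ✓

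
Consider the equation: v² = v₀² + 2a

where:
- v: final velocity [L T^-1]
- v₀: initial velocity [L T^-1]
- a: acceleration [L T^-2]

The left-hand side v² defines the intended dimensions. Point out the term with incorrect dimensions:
The term 2a

Checking each RHS term against the LHS:
- v₀²: [L^2 T^-2] — matches v² [L^2 T^-2] ✓
- 2a: [L T^-2] — does NOT match v² [L^2 T^-2] ✗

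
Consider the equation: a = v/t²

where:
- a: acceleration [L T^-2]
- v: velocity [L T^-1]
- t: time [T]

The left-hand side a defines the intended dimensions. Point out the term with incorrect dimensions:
The right-hand side term v/t²

a has dimensions [L T^-2], but v/t² has dimensions [L T^-3], so the term v/t² is dimensionally wrong for a.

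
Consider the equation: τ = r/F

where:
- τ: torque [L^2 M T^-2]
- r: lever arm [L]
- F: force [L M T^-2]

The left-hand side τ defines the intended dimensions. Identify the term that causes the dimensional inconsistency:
The right-hand side term r/F

τ has dimensions [L^2 M T^-2], but r/F has dimensions [M^-1 T^2], so the term r/F is dimensionally wrong for τ.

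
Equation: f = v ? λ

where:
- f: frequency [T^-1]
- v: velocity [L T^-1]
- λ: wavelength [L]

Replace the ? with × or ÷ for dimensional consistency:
division (÷): f = v ÷ λ

f [T^-1]; v [L T^-1]; λ [L].
v × λ → [L^2 T^-1] ✗
v ÷ λ → [T^-1] ✓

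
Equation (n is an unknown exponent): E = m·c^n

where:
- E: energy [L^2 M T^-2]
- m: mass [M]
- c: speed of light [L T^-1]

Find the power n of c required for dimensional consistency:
n = 2

E has dimensions [L^2 M T^-2]; c has dimensions [L T^-1].
The rest of the RHS has dimensions [M], so c^n must supply [L^2 T^-2].
With n = 2: m·c^2 has dimensions [L^2 M T^-2], matching the LHS ✓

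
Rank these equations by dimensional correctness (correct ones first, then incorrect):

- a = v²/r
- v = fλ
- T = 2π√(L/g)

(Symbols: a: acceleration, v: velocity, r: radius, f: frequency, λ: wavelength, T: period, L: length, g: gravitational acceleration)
Dimensionally correct: a = v²/r, v = fλ, T = 2π√(L/g)
Dimensionally incorrect: none
Ordered (correct first, then incorrect): a = v²/r, v = fλ, T = 2π√(L/g)

- a = v²/r: LHS [L T^-2], RHS [L T^-2] → correct ✓
- v = fλ: LHS [L T^-1], RHS [L T^-1] → correct ✓
- T = 2π√(L/g): LHS [T], RHS [T] → correct ✓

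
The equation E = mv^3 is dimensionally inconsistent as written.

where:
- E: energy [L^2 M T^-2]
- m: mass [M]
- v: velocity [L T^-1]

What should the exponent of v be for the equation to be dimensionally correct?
The exponent of v should be 2: E = mv^2

The LHS E has dimensions [L^2 M T^-2]; v has dimensions [L T^-1].
As written, the RHS mv^3 (exponent 3 on v) has dimensions [L^3 M T^-3], which does not match.
With exponent 2, the RHS mv^2 has dimensions [L^2 M T^-2], matching the LHS.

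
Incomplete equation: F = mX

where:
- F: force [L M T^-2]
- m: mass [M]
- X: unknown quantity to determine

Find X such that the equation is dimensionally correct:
X = a (acceleration), dimensions [L T^-2]

F has dimensions [L M T^-2]; the rest of the RHS (m) has dimensions [M].
So X must have dimensions [L T^-2] — X = a (acceleration).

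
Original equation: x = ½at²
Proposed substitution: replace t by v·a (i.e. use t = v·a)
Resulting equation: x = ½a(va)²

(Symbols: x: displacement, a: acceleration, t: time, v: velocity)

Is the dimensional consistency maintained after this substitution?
No

[t] = [T] and [v·a] = [L^2 T^-3]. These differ, so the substitution replaces a quantity by one of different dimensions and the result x = ½a(va)² has LHS [L] vs RHS [L^5 T^-8] — inconsistent.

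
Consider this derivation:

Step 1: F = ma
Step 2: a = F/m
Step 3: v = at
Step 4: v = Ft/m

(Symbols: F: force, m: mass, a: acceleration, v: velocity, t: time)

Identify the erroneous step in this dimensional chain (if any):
No step introduces an error — all steps are dimensionally consistent.

Step 1: F = ma → LHS [L M T^-2], RHS [L M T^-2] ✓
Step 2: a = F/m → LHS [L T^-2], RHS [L T^-2] ✓
Step 3: v = at → LHS [L T^-1], RHS [L T^-1] ✓
Step 4: v = Ft/m → LHS [L T^-1], RHS [L T^-1] ✓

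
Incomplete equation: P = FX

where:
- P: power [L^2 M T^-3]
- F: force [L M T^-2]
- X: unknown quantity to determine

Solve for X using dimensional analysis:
X = v (velocity), dimensions [L T^-1]

P has dimensions [L^2 M T^-3]; the rest of the RHS (F) has dimensions [L M T^-2].
So X must have dimensions [L T^-1] — X = v (velocity).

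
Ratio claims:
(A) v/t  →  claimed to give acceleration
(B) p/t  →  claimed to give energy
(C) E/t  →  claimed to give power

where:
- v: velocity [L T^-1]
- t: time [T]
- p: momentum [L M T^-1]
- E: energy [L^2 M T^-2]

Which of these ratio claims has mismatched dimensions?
(B) p/t does not give energy

(A) v/t: [L T^-2] = acceleration [L T^-2] ✓
(B) p/t: [L M T^-2] ≠ energy [L^2 M T^-2] ✗
(C) E/t: [L^2 M T^-3] = power [L^2 M T^-3] ✓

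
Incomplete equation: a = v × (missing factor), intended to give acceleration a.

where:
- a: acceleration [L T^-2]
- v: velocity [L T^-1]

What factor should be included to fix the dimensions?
1/t (inverse time), dimensions [T^-1]

a has dimensions [L T^-2] and v has dimensions [L T^-1].
The missing factor must have dimensions [L T^-2] / [L T^-1] = [T^-1], i.e. inverse time (1/t).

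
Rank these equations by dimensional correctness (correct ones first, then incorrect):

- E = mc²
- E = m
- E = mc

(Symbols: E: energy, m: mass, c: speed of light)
Dimensionally correct: E = mc²
Dimensionally incorrect: E = m, E = mc
Ordered (correct first, then incorrect): E = mc², E = m, E = mc

- E = mc²: LHS [L^2 M T^-2], RHS [L^2 M T^-2] → correct ✓
- E = m: LHS [L^2 M T^-2], RHS [M] → incorrect ✗
- E = mc: LHS [L^2 M T^-2], RHS [L M T^-1] → incorrect ✗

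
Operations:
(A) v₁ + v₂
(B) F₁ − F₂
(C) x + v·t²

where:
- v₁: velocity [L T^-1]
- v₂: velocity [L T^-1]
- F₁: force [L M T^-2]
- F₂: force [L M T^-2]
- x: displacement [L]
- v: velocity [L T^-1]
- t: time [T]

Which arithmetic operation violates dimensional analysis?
(C) x + v·t²

(A) v₁ + v₂: v₁ [L T^-1] and v₂ [L T^-1] — same dimensions ✓
(B) F₁ − F₂: F₁ [L M T^-2] and F₂ [L M T^-2] — same dimensions ✓
(C) x + v·t²: x [L] and v·t² [L T] — different dimensions cannot be added/subtracted ✗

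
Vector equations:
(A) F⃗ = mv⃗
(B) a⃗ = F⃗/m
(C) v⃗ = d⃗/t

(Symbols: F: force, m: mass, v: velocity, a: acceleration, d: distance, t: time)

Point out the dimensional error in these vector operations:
(A) F⃗ = mv⃗

(A) F⃗ = mv⃗: LHS [L M T^-2], RHS [L M T^-1] ✗ — mass times velocity is momentum, not force; should be ma⃗
(B) a⃗ = F⃗/m: LHS [L T^-2], RHS [L T^-2] ✓ — force (vector) divided by mass (scalar)
(C) v⃗ = d⃗/t: LHS [L T^-1], RHS [L T^-1] ✓ — displacement (vector) divided by time (scalar)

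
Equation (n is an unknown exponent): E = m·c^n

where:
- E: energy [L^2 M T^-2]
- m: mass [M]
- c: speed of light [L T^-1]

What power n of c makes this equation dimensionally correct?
n = 2

E has dimensions [L^2 M T^-2]; c has dimensions [L T^-1].
The rest of the RHS has dimensions [M], so c^n must supply [L^2 T^-2].
With n = 2: m·c^2 has dimensions [L^2 M T^-2], matching the LHS ✓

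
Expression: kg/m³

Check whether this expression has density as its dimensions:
Yes

The expression kg/m³ has dimensions [L^-3 M], which is exactly density [L^-3 M].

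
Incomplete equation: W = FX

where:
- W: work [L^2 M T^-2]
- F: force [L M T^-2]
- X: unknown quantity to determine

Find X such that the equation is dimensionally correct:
X = d (distance), dimensions [L]

W has dimensions [L^2 M T^-2]; the rest of the RHS (F) has dimensions [L M T^-2].
So X must have dimensions [L] — X = d (distance).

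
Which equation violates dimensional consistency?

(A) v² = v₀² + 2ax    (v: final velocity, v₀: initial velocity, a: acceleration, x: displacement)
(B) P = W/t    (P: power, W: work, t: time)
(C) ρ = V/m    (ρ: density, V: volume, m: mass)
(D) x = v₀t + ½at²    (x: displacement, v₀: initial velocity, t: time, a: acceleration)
(C) ρ = V/m

The equation (C) ρ = V/m is dimensionally incorrect.

LHS (ρ): [L^-3 M]
RHS (V/m): [L^3 M^-1] ✗

The dimensions do not match. The other three equations balance.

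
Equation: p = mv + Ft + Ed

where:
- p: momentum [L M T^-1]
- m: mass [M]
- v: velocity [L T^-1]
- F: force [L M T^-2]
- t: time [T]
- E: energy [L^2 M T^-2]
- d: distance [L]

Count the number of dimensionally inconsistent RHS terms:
1

LHS p: [L M T^-1]
- mv: [L M T^-1] ✓
- Ft: [L M T^-1] ✓
- Ed: [L^3 M T^-2] ✗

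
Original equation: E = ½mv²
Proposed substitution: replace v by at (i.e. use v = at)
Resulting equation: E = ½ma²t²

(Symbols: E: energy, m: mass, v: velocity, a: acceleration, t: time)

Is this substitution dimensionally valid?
Yes

[v] = [L T^-1] and [at] = [L T^-1]. These match, so the substitution replaces a quantity by one of the same dimensions and the result E = ½ma²t² has LHS [L^2 M T^-2] vs RHS [L^2 M T^-2] — still consistent.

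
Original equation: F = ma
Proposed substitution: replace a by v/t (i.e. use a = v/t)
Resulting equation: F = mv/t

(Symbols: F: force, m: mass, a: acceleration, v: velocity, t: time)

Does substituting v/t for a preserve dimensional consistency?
Yes

[a] = [L T^-2] and [v/t] = [L T^-2]. These match, so the substitution replaces a quantity by one of the same dimensions and the result F = mv/t has LHS [L M T^-2] vs RHS [L M T^-2] — still consistent.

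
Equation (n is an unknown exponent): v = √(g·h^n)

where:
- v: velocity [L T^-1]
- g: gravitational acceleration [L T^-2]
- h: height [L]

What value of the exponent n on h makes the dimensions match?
n = 1

v has dimensions [L T^-1]; h has dimensions [L].
With n = 1: √(g·h^1) has dimensions [L T^-1], matching the LHS ✓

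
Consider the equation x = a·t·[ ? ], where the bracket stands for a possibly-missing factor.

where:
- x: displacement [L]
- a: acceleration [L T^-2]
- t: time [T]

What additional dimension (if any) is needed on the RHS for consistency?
[T] — time (e.g. t)

x has dimensions [L]; a·t has dimensions [L T^-1].
The bracketed factor must supply [L] / [L T^-1] = [T].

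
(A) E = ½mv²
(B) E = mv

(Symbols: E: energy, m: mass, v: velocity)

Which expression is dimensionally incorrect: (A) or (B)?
(B)

(A) E = ½mv²: LHS [L^2 M T^-2], RHS [L^2 M T^-2] ✓
(B) E = mv: LHS [L^2 M T^-2], RHS [L M T^-1] ✗

Expression (B) E = mv is dimensionally incorrect.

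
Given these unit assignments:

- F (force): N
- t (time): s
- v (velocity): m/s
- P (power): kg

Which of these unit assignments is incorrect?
P

The variable P (power) should have units W, not kg.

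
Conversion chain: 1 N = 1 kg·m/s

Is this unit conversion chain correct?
The chain is incorrect (it contains an error).

Incorrect: Newton is kg·m/s², not kg·m/s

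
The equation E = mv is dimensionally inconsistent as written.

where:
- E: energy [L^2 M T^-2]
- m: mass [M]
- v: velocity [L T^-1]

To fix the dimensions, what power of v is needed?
The exponent of v should be 2: E = mv^2

The LHS E has dimensions [L^2 M T^-2]; v has dimensions [L T^-1].
As written, the RHS mv (exponent 1 on v) has dimensions [L M T^-1], which does not match.
With exponent 2, the RHS mv^2 has dimensions [L^2 M T^-2], matching the LHS.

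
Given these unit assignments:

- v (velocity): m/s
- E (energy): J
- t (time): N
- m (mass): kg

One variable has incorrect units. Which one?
t

The variable t (time) should have units s, not N.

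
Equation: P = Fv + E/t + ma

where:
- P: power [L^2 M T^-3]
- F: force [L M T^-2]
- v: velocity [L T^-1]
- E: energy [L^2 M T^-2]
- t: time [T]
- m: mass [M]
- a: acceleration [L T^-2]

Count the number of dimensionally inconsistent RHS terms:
1

LHS P: [L^2 M T^-3]
- Fv: [L^2 M T^-3] ✓
- E/t: [L^2 M T^-3] ✓
- ma: [L M T^-2] ✗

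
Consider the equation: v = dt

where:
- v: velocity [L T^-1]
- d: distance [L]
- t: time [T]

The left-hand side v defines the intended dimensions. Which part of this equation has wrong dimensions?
The right-hand side term dt

v has dimensions [L T^-1], but dt has dimensions [L T], so the term dt is dimensionally wrong for v.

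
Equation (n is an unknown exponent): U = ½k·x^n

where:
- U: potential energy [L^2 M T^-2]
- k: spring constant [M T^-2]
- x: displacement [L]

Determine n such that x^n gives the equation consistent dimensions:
n = 2

U has dimensions [L^2 M T^-2]; x has dimensions [L].
The rest of the RHS has dimensions [M T^-2], so x^n must supply [L^2].
With n = 2: ½k·x^2 has dimensions [L^2 M T^-2], matching the LHS ✓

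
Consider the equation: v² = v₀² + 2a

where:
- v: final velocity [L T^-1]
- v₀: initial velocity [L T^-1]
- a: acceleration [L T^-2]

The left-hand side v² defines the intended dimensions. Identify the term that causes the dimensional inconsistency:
The term 2a

Checking each RHS term against the LHS:
- v₀²: [L^2 T^-2] — matches v² [L^2 T^-2] ✓
- 2a: [L T^-2] — does NOT match v² [L^2 T^-2] ✗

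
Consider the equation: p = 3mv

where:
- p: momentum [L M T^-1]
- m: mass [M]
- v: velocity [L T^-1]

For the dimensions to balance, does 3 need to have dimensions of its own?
No

p has dimensions [L M T^-1] and mv already has dimensions [L M T^-1], so the equation balances without 3 contributing any dimensions. 3 is a pure (dimensionless) number; changing or removing it would not affect dimensional consistency.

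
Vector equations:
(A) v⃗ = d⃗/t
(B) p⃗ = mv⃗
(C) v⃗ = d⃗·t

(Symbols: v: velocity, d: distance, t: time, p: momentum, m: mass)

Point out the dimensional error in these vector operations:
(C) v⃗ = d⃗·t

(A) v⃗ = d⃗/t: LHS [L T^-1], RHS [L T^-1] ✓ — displacement (vector) divided by time (scalar)
(B) p⃗ = mv⃗: LHS [L M T^-1], RHS [L M T^-1] ✓ — mass (scalar) times velocity (vector)
(C) v⃗ = d⃗·t: LHS [L T^-1], RHS [L T] ✗ — velocity is displacement per time; should be d⃗/t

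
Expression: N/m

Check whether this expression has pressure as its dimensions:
No

The expression N/m has dimensions [M T^-2], but pressure has dimensions [L^-1 M T^-2].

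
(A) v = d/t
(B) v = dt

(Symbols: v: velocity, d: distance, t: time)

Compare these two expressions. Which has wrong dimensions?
(B)

(A) v = d/t: LHS [L T^-1], RHS [L T^-1] ✓
(B) v = dt: LHS [L T^-1], RHS [L T] ✗

Expression (B) v = dt is dimensionally incorrect.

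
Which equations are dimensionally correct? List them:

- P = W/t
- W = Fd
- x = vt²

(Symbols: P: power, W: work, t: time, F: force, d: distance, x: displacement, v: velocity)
Dimensionally correct: P = W/t, W = Fd
Dimensionally incorrect: x = vt²
Ordered (correct first, then incorrect): P = W/t, W = Fd, x = vt²

- P = W/t: LHS [L^2 M T^-3], RHS [L^2 M T^-3] → correct ✓
- W = Fd: LHS [L^2 M T^-2], RHS [L^2 M T^-2] → correct ✓
- x = vt²: LHS [L], RHS [L T] → incorrect ✗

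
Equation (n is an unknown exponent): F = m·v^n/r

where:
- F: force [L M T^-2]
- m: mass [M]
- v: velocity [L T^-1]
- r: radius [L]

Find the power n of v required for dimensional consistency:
n = 2

F has dimensions [L M T^-2]; v has dimensions [L T^-1].
The rest of the RHS has dimensions [L^-1 M], so v^n must supply [L^2 T^-2].
With n = 2: m·v^2/r has dimensions [L M T^-2], matching the LHS ✓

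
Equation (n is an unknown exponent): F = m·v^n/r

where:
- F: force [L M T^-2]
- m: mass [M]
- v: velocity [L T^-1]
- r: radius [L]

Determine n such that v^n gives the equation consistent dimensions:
n = 2

F has dimensions [L M T^-2]; v has dimensions [L T^-1].
The rest of the RHS has dimensions [L^-1 M], so v^n must supply [L^2 T^-2].
With n = 2: m·v^2/r has dimensions [L M T^-2], matching the LHS ✓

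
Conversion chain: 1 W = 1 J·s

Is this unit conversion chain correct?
The chain is incorrect (it contains an error).

Incorrect: Watt is J/s, not J·s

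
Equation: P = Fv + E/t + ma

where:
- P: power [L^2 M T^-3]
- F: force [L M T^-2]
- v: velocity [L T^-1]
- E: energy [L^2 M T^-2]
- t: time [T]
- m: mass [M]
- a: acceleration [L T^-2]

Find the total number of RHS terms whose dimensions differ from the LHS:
1

LHS P: [L^2 M T^-3]
- Fv: [L^2 M T^-3] ✓
- E/t: [L^2 M T^-3] ✓
- ma: [L M T^-2] ✗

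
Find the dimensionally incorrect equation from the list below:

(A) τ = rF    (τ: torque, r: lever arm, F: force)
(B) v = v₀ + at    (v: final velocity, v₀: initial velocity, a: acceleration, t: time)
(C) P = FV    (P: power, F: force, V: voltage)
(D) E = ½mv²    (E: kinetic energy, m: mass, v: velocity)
(C) P = FV

The equation (C) P = FV is dimensionally incorrect.

LHS (P): [L^2 M T^-3]
RHS (FV): [I^-1 L^3 M^2 T^-5] ✗

The dimensions do not match. The other three equations balance.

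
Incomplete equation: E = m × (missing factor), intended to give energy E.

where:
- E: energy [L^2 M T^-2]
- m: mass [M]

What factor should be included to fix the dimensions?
v² (velocity squared), dimensions [L^2 T^-2]

E has dimensions [L^2 M T^-2] and m has dimensions [M].
The missing factor must have dimensions [L^2 M T^-2] / [M] = [L^2 T^-2], i.e. velocity squared (v²).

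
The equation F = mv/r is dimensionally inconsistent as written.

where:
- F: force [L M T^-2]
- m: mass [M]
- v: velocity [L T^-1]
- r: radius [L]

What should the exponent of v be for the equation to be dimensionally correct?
The exponent of v should be 2: F = mv^2/r

The LHS F has dimensions [L M T^-2]; v has dimensions [L T^-1].
As written, the RHS mv/r (exponent 1 on v) has dimensions [M T^-1], which does not match.
With exponent 2, the RHS mv^2/r has dimensions [L M T^-2], matching the LHS.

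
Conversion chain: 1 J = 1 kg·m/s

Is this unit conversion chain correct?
The chain is incorrect (it contains an error).

Incorrect: Joule is kg·m²/s², not kg·m/s (that is momentum)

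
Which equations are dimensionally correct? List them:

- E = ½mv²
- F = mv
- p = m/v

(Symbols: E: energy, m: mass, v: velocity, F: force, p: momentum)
Dimensionally correct: E = ½mv²
Dimensionally incorrect: F = mv, p = m/v
Ordered (correct first, then incorrect): E = ½mv², F = mv, p = m/v

- E = ½mv²: LHS [L^2 M T^-2], RHS [L^2 M T^-2] → correct ✓
- F = mv: LHS [L M T^-2], RHS [L M T^-1] → incorrect ✗
- p = m/v: LHS [L M T^-1], RHS [L^-1 M T] → incorrect ✗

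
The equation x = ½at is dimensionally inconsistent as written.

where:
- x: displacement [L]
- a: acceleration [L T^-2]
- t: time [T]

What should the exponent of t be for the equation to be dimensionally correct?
The exponent of t should be 2: x = ½at^2

The LHS x has dimensions [L]; t has dimensions [T].
As written, the RHS ½at (exponent 1 on t) has dimensions [L T^-1], which does not match.
With exponent 2, the RHS ½at^2 has dimensions [L], matching the LHS.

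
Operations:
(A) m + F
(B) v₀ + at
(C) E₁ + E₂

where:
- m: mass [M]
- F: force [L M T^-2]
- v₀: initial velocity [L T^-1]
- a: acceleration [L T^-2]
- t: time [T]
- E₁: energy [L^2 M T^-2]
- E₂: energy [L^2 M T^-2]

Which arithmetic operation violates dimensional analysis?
(A) m + F

(A) m + F: m [M] and F [L M T^-2] — different dimensions cannot be added/subtracted ✗
(B) v₀ + at: v₀ [L T^-1] and at [L T^-1] — same dimensions ✓
(C) E₁ + E₂: E₁ [L^2 M T^-2] and E₂ [L^2 M T^-2] — same dimensions ✓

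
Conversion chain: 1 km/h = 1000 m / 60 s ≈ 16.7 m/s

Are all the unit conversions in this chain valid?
The chain is incorrect (it contains an error).

Incorrect: 1 h = 3600 s, not 60 s (1 km/h ≈ 0.278 m/s)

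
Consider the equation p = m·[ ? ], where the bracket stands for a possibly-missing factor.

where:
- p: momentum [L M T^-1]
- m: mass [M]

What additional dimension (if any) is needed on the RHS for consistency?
[L T^-1] — velocity (e.g. v)

p has dimensions [L M T^-1]; m has dimensions [M].
The bracketed factor must supply [L M T^-1] / [M] = [L T^-1].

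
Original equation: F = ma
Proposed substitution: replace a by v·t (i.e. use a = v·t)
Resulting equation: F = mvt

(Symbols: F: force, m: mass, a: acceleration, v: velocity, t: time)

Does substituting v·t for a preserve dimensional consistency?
No

[a] = [L T^-2] and [v·t] = [L]. These differ, so the substitution replaces a quantity by one of different dimensions and the result F = mvt has LHS [L M T^-2] vs RHS [L M] — inconsistent.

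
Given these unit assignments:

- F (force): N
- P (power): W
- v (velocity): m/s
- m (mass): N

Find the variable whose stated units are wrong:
m

The variable m (mass) should have units kg, not N.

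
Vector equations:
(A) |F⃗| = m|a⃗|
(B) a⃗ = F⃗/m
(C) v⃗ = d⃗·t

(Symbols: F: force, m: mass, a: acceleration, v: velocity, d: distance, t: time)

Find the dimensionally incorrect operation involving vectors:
(C) v⃗ = d⃗·t

(A) |F⃗| = m|a⃗|: LHS [L M T^-2], RHS [L M T^-2] ✓ — magnitudes of vectors are scalars
(B) a⃗ = F⃗/m: LHS [L T^-2], RHS [L T^-2] ✓ — force (vector) divided by mass (scalar)
(C) v⃗ = d⃗·t: LHS [L T^-1], RHS [L T] ✗ — velocity is displacement per time; should be d⃗/t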